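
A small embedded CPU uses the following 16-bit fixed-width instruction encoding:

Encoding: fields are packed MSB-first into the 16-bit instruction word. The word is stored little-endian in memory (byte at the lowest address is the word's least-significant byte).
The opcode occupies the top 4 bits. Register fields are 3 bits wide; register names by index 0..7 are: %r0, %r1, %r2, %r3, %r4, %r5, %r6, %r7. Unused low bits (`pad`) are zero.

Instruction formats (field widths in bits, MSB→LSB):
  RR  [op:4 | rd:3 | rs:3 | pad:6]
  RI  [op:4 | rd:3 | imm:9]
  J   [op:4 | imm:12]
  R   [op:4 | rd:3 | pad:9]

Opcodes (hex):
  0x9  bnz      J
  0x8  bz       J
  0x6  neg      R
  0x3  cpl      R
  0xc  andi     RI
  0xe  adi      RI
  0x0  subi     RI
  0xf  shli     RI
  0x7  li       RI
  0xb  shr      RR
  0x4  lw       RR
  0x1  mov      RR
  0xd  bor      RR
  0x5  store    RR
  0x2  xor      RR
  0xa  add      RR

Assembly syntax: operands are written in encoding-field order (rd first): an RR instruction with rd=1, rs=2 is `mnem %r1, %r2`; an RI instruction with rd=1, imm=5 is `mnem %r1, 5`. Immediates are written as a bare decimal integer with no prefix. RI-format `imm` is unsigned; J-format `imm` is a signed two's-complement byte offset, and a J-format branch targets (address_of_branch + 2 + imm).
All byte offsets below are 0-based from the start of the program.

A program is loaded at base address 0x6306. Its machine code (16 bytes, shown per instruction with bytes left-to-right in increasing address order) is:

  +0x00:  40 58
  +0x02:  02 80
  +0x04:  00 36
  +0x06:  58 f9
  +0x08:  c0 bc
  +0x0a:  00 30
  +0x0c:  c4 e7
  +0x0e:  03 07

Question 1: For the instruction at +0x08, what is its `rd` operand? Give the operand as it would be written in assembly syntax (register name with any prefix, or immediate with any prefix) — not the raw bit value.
+0x08: c0 bc ⇒ word 0xbcc0 (little)
  opcode bits[15:12]=0xb: shr/RR
  [11:9] rd=6 = %r6
  [8:6] rs=3 = %r3

%r6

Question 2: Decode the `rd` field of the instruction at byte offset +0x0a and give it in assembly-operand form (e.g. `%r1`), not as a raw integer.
off 0x0a: read 00 30 as little → 0x3000
  top 4b → 0x3 → cpl [R]
  rd: (w>>9)&0x7=0x0 → %r0

%r0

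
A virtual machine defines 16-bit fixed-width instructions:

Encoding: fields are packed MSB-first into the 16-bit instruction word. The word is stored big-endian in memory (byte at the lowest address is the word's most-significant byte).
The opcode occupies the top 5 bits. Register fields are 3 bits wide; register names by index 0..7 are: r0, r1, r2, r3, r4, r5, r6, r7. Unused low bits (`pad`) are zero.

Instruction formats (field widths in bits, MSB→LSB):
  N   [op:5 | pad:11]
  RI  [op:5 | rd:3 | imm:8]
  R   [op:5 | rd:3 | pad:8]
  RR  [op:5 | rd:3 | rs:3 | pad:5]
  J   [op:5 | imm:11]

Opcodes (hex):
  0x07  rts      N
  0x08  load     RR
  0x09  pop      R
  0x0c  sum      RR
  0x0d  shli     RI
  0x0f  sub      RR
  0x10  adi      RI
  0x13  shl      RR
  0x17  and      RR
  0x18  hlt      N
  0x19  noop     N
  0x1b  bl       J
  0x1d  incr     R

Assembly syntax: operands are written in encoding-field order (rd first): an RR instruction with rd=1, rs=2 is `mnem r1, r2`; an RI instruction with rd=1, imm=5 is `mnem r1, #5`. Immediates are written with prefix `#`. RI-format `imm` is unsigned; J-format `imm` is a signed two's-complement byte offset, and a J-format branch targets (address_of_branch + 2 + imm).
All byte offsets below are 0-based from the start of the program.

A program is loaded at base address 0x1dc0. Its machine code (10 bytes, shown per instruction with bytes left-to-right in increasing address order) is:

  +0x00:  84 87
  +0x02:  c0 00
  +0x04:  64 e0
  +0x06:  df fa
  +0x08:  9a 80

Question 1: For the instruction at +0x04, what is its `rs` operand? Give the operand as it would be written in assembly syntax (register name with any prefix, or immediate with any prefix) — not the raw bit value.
@+04  big-endian(64 e0) = 0x64e0
  top 5b → 0xc → sum [RR]
  [10:8] rd=4 = r4
  [7:5] rs=7 = r7

r7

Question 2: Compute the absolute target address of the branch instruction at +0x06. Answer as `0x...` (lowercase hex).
0x1dc2

[06] df fa → 0xdffa
  top 5b → 0x1b → bl [J]
  imm@[10:0]=0x7fa (s11→-6) ⇒ #-6
  target = base 0x1dc0 + off 0x06 + 2 + imm -6 = 0x1dc2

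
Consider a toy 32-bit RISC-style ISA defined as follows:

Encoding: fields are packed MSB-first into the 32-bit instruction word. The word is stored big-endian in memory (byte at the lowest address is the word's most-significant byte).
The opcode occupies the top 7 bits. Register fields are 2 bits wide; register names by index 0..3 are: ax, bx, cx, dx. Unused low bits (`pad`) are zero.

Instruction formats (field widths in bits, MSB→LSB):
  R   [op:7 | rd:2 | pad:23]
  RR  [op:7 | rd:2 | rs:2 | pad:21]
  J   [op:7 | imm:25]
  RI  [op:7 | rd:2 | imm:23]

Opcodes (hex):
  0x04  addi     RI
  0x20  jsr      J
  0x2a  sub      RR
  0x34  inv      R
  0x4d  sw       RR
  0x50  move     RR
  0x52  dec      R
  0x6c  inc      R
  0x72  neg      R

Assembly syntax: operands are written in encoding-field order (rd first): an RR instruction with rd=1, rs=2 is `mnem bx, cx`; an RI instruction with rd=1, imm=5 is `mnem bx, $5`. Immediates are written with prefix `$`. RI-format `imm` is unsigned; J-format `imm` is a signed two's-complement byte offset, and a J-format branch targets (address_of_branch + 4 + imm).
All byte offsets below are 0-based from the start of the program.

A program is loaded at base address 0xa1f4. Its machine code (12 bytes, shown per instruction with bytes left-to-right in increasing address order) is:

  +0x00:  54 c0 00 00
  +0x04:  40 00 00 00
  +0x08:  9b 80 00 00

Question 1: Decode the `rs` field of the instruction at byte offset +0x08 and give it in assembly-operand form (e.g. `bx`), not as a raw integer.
off 0x08: read 9b 80 00 00 as big → 0x9b800000
  op=0x9b800000>>25=0x4d ⇒ sw (RR)
  rd@[24:23]=0x3 ⇒ dx
  rs@[22:21]=0x0 ⇒ ax

ax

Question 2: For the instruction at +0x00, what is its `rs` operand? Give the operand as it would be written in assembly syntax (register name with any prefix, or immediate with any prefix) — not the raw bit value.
cx

off 0x00: read 54 c0 00 00 as big → 0x54c00000
  opcode bits[31:25]=0x2a: sub/RR
  rd: (w>>23)&0x3=0x1 → bx
  rs: (w>>21)&0x3=0x2 → cx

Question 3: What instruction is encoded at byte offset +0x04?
[04] 40 00 00 00 → 0x40000000
  top 7b → 0x20 → jsr [J]
  imm@[24:0]=0x0 ⇒ $0

jsr $0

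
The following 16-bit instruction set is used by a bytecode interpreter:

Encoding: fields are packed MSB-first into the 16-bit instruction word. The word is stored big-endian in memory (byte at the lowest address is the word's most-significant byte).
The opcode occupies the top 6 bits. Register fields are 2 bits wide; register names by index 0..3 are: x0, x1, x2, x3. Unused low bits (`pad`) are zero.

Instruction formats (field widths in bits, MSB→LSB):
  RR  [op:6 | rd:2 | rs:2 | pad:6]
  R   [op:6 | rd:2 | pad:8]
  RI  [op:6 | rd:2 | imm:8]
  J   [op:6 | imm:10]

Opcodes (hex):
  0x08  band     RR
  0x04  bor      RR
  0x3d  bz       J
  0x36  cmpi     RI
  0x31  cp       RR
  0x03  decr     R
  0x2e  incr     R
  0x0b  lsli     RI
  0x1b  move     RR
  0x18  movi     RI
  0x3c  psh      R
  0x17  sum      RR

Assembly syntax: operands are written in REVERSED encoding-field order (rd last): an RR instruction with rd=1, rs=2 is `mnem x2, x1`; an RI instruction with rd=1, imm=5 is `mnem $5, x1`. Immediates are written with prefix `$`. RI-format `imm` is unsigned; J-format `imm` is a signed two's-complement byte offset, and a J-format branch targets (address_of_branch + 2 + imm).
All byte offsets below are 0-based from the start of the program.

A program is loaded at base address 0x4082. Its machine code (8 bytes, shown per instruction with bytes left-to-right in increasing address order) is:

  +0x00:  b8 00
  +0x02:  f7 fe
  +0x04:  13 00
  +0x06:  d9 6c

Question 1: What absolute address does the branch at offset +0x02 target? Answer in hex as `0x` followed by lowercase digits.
0x4084

@+02  big-endian(f7 fe) = 0xf7fe
  op=0xf7fe>>10=0x3d ⇒ bz (J)
  [9:0] imm=1022 (s10→-2) = $-2
  target = base 0x4082 + off 0x02 + 2 + imm -2 = 0x4084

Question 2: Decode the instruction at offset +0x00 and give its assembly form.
@+00  big-endian(b8 00) = 0xb800
  opcode bits[15:10]=0x2e: incr/R
  rd: (w>>8)&0x3=0x0 → x0

incr x0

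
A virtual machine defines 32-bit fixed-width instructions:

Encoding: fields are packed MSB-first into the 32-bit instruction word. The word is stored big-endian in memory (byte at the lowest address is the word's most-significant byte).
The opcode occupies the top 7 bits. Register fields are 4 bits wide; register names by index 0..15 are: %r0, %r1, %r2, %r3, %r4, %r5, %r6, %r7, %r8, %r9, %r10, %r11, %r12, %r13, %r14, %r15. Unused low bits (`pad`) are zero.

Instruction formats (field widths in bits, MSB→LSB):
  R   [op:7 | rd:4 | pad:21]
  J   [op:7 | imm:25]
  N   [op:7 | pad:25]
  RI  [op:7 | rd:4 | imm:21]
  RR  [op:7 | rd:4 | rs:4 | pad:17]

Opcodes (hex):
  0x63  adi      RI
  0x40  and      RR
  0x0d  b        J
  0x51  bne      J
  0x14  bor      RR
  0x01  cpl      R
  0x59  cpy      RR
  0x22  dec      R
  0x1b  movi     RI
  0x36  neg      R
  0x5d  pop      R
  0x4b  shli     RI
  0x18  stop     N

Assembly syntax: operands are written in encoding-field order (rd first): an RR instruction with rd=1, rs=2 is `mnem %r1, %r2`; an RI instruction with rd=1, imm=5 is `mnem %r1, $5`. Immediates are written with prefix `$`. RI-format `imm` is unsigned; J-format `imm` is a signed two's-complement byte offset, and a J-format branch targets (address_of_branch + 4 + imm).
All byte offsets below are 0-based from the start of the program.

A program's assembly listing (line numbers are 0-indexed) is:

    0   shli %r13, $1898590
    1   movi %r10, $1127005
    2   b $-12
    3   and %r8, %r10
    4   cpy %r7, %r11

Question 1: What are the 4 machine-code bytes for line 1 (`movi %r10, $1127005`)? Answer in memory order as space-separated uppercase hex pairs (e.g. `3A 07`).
1. movi fields op=0x1b:7|rd=10:4|imm=1127005:21 → word 3751325dh → 37 51 32 5d

37 51 32 5D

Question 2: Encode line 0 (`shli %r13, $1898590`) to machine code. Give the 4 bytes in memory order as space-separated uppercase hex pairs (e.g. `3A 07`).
L0: shli op=0x4b:7|rd=13:4|imm=1898590:21 ⇒ 0x97bcf85e ⇒ big 97 bc f8 5e

97 BC F8 5E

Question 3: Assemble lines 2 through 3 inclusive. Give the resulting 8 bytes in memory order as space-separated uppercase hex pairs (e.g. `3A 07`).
1B FF FF F4 81 14 00 00

L2: b op=0xd:7|imm=-12:25 ⇒ 0x1bfffff4 ⇒ big 1b ff ff f4
L3: and op=0x40:7|rd=8:4|rs=10:4|pad=0:17 ⇒ 0x81140000 ⇒ big 81 14 00 00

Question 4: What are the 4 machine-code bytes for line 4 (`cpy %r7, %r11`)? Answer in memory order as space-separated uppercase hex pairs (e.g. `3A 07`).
B2 F6 00 00

line 4 (cpy): pack op=0x59:7|rd=7:4|rs=11:4|pad=0:17 = 0xb2f60000; big→ b2 f6 00 00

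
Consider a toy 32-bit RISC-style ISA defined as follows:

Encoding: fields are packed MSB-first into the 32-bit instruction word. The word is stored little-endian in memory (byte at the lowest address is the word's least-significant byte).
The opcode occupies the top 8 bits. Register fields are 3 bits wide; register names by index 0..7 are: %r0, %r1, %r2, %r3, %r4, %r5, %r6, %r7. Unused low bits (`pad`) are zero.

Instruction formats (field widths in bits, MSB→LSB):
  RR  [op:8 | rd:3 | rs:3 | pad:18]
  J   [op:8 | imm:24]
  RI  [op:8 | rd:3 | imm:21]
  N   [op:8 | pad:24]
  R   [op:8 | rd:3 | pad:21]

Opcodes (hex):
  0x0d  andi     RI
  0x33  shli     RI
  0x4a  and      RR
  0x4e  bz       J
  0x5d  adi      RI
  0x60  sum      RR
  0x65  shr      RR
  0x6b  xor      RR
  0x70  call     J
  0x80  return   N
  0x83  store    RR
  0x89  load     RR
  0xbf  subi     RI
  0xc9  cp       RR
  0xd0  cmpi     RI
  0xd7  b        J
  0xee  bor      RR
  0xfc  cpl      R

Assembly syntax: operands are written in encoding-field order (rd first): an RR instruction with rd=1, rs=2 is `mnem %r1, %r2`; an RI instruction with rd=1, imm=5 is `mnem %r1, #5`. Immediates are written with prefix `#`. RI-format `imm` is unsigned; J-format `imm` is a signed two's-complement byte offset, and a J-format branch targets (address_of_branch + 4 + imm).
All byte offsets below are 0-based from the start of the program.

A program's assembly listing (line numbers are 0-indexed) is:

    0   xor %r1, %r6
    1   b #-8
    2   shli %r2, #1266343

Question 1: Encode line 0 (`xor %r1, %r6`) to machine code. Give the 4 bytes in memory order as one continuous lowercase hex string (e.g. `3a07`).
line 0 (xor): pack op=0x6b:8|rd=1:3|rs=6:3|pad=0:18 = 0x6b380000; little→ 00 00 38 6b

0000386b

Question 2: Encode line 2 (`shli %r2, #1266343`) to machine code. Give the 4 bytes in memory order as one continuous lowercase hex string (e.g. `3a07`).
a7525333

L2: shli op=0x33:8|rd=2:3|imm=1266343:21 ⇒ 0x335352a7 ⇒ little a7 52 53 33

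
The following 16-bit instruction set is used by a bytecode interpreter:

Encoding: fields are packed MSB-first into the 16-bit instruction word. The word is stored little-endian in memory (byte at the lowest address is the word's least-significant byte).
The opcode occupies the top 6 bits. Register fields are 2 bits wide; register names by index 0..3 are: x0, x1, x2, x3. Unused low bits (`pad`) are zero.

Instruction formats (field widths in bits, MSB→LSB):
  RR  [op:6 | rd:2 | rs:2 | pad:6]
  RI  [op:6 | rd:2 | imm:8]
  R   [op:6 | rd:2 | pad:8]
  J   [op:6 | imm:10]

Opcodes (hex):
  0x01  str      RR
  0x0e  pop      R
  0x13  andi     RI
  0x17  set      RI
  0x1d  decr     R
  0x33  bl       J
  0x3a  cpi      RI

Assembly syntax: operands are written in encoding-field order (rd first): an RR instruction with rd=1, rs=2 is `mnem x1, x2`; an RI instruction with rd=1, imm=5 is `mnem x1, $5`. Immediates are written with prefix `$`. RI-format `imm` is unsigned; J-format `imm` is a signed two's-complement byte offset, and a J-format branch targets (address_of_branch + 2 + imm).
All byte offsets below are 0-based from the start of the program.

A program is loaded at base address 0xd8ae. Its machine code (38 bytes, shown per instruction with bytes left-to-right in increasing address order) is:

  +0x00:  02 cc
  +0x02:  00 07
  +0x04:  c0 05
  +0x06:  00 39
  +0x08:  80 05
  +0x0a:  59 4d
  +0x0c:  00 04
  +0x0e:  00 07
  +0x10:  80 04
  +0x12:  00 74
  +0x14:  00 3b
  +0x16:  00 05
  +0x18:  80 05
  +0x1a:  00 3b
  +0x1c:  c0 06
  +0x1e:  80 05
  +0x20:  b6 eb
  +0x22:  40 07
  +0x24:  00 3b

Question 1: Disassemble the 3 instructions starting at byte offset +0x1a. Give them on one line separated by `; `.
@+1a  little-endian(00 3b) = 0x3b00
  op=0x3b00>>10=0xe ⇒ pop (R)
  [9:8] rd=3 = x3
@+1c  little-endian(c0 06) = 0x06c0
  op=0x06c0>>10=0x1 ⇒ str (RR)
  [9:8] rd=2 = x2
  [7:6] rs=3 = x3
@+1e  little-endian(80 05) = 0x0580
  op=0x0580>>10=0x1 ⇒ str (RR)
  [9:8] rd=1 = x1
  [7:6] rs=2 = x2

pop x3; str x2, x3; str x1, x2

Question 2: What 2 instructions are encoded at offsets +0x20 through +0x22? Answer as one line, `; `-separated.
cpi x3, $182; str x3, x1

[20] b6 eb → 0xebb6
  top 6b → 0x3a → cpi [RI]
  rd: (w>>8)&0x3=0x3 → x3
  imm: (w>>0)&0xff=0xb6 → $182
[22] 40 07 → 0x0740
  top 6b → 0x1 → str [RR]
  rd: (w>>8)&0x3=0x3 → x3
  rs: (w>>6)&0x3=0x1 → x1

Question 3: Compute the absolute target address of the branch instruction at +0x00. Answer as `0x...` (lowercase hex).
@+00  little-endian(02 cc) = 0xcc02
  op=0xcc02>>10=0x33 ⇒ bl (J)
  imm@[9:0]=0x2 ⇒ $2
  target = base 0xd8ae + off 0x00 + 2 + imm 2 = 0xd8b2

0xd8b2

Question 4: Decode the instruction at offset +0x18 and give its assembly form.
str x1, x2

[18] 80 05 → 0x0580
  top 6b → 0x1 → str [RR]
  [9:8] rd=1 = x1
  [7:6] rs=2 = x2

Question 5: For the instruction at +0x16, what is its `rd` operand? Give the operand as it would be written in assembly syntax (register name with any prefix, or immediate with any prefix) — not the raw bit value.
x1

[16] 00 05 → 0x0500
  opcode bits[15:10]=0x1: str/RR
  [9:8] rd=1 = x1
  [7:6] rs=0 = x0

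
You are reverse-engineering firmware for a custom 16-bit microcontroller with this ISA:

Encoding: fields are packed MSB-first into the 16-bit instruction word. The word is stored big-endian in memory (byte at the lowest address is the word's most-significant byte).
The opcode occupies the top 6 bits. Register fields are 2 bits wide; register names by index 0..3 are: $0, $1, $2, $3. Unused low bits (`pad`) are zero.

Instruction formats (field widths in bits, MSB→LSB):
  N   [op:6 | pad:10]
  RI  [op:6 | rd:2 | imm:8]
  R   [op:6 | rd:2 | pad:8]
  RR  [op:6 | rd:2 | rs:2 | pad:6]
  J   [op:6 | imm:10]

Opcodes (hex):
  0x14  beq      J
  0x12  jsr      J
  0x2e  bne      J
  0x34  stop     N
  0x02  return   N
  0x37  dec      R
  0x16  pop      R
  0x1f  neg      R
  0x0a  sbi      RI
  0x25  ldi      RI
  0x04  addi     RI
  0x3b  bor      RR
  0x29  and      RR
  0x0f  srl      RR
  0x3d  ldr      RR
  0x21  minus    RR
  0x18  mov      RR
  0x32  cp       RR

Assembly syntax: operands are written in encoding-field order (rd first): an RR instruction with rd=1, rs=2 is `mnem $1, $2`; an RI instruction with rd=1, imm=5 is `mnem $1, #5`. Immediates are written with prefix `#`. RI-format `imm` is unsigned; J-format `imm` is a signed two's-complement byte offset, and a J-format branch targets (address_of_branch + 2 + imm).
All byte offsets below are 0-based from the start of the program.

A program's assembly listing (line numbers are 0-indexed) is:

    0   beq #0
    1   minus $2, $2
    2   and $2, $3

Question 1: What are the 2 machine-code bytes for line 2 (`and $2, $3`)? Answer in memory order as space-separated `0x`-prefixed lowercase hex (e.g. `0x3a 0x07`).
0xa6 0xc0

2. and fields op=0x29:6|rd=2:2|rs=3:2|pad=0:6 → word a6c0h → a6 c0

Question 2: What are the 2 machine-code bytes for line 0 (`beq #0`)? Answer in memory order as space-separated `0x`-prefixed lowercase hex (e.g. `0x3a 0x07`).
0x50 0x00

L0: beq op=0x14:6|imm=0:10 ⇒ 0x5000 ⇒ big 50 00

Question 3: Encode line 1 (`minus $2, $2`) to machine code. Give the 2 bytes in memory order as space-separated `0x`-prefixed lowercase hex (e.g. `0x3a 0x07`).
0x86 0x80

L1: minus op=0x21:6|rd=2:2|rs=2:2|pad=0:6 ⇒ 0x8680 ⇒ big 86 80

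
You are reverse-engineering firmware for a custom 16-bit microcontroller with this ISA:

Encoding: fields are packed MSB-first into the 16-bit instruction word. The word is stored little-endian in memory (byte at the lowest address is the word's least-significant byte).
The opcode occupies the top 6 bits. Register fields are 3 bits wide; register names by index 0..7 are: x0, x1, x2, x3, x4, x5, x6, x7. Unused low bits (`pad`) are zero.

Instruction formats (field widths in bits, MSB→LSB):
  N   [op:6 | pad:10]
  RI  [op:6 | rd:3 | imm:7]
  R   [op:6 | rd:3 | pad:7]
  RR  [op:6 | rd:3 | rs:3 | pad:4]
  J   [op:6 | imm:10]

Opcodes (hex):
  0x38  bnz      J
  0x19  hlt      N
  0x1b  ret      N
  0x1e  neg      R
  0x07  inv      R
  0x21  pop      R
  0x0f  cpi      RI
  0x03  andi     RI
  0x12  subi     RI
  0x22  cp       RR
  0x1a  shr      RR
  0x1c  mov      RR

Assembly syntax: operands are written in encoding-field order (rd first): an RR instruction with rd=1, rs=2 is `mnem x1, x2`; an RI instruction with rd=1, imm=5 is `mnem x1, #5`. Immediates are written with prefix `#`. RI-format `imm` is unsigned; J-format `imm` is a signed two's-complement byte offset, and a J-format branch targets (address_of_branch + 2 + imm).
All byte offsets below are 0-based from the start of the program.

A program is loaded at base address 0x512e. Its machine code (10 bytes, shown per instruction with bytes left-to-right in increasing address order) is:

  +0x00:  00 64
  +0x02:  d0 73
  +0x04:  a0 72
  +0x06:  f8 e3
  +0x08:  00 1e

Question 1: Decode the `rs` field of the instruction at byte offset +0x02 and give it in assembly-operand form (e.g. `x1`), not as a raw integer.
+0x02: d0 73 ⇒ word 0x73d0 (little)
  top 6b → 0x1c → mov [RR]
  rd@[9:7]=0x7 ⇒ x7
  rs@[6:4]=0x5 ⇒ x5

x5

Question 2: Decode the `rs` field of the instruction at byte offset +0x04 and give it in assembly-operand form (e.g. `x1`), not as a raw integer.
@+04  little-endian(a0 72) = 0x72a0
  opcode bits[15:10]=0x1c: mov/RR
  rd@[9:7]=0x5 ⇒ x5
  rs@[6:4]=0x2 ⇒ x2

x2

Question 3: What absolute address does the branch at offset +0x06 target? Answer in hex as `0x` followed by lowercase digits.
@+06  little-endian(f8 e3) = 0xe3f8
  top 6b → 0x38 → bnz [J]
  [9:0] imm=1016 (s10→-8) = #-8
  target = base 0x512e + off 0x06 + 2 + imm -8 = 0x512e

0x512e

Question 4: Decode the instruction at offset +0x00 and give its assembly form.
hlt

@+00  little-endian(00 64) = 0x6400
  opcode bits[15:10]=0x19: hlt/N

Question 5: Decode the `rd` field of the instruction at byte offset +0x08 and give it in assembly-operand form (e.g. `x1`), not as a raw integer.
x4

off 0x08: read 00 1e as little → 0x1e00
  top 6b → 0x7 → inv [R]
  [9:7] rd=4 = x4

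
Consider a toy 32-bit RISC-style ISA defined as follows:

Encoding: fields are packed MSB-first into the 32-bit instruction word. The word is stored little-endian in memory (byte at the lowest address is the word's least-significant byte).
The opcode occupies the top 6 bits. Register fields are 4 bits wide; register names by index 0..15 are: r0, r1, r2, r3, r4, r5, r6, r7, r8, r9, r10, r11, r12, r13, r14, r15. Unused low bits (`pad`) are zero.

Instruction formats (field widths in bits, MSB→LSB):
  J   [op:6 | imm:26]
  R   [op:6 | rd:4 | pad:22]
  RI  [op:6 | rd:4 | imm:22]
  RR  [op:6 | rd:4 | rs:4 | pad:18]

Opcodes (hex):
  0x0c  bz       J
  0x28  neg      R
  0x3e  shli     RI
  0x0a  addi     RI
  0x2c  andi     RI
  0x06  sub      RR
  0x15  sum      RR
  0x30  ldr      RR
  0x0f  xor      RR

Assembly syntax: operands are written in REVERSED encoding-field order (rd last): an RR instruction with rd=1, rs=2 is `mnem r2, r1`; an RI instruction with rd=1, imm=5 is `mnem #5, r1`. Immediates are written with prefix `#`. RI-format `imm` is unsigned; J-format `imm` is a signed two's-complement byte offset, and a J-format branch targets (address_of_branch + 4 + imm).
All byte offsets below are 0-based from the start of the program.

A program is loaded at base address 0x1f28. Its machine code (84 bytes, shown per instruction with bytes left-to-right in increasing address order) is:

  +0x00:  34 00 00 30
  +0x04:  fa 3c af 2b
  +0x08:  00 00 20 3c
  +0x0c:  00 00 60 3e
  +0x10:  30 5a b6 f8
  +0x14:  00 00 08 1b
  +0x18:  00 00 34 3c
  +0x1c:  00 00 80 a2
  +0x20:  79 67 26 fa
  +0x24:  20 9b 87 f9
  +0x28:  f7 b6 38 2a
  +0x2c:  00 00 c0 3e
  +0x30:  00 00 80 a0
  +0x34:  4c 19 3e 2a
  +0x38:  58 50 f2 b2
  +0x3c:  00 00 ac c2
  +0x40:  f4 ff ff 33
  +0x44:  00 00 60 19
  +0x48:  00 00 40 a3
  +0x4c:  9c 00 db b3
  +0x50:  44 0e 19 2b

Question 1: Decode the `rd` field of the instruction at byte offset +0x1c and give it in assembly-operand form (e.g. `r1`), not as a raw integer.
r10

@+1c  little-endian(00 00 80 a2) = 0xa2800000
  op=0xa2800000>>26=0x28 ⇒ neg (R)
  rd@[25:22]=0xa ⇒ r10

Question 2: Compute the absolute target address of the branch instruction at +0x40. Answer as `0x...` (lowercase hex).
@+40  little-endian(f4 ff ff 33) = 0x33fffff4
  top 6b → 0xc → bz [J]
  imm: (w>>0)&0x3ffffff=0x3fffff4 (s26→-12) → #-12
  target = base 0x1f28 + off 0x40 + 4 + imm -12 = 0x1f60

0x1f60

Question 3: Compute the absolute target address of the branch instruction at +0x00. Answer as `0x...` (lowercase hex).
0x1f60

[00] 34 00 00 30 → 0x30000034
  top 6b → 0xc → bz [J]
  imm@[25:0]=0x34 ⇒ #52
  target = base 0x1f28 + off 0x00 + 4 + imm 52 = 0x1f60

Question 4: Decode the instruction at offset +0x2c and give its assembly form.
[2c] 00 00 c0 3e → 0x3ec00000
  top 6b → 0xf → xor [RR]
  [25:22] rd=11 = r11
  [21:18] rs=0 = r0

xor r0, r11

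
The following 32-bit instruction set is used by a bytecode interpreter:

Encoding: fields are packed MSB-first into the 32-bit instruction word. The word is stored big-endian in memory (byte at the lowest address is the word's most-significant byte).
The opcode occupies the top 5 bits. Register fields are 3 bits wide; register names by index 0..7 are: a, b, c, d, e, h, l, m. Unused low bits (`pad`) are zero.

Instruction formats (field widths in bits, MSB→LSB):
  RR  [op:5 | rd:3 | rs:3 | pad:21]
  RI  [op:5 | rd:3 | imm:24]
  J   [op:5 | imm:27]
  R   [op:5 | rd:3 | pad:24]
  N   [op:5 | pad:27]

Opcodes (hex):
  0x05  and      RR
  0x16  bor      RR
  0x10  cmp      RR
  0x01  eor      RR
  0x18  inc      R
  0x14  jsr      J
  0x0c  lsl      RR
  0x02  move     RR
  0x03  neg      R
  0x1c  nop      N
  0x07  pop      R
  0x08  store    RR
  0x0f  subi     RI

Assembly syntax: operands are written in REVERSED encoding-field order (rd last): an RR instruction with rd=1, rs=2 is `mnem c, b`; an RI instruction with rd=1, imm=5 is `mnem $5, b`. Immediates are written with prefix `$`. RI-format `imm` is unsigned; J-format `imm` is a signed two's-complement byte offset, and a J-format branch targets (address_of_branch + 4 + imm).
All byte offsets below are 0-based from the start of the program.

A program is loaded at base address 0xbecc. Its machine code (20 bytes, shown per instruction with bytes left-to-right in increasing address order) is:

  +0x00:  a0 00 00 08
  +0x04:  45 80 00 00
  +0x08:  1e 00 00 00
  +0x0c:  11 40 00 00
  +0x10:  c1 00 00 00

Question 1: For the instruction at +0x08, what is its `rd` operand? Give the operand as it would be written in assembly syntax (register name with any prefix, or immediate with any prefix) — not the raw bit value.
l

@+08  big-endian(1e 00 00 00) = 0x1e000000
  op=0x1e000000>>27=0x3 ⇒ neg (R)
  [26:24] rd=6 = l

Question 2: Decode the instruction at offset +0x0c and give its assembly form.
@+0c  big-endian(11 40 00 00) = 0x11400000
  opcode bits[31:27]=0x2: move/RR
  rd@[26:24]=0x1 ⇒ b
  rs@[23:21]=0x2 ⇒ c

move c, b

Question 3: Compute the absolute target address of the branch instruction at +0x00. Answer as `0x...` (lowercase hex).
0xbed8

off 0x00: read a0 00 00 08 as big → 0xa0000008
  op=0xa0000008>>27=0x14 ⇒ jsr (J)
  imm: (w>>0)&0x7ffffff=0x8 → $8
  target = base 0xbecc + off 0x00 + 4 + imm 8 = 0xbed8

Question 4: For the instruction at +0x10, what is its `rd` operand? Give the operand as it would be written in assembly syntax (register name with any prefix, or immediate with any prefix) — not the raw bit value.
@+10  big-endian(c1 00 00 00) = 0xc1000000
  top 5b → 0x18 → inc [R]
  rd: (w>>24)&0x7=0x1 → b

b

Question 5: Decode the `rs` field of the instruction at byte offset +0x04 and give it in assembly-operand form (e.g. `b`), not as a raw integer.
e

@+04  big-endian(45 80 00 00) = 0x45800000
  op=0x45800000>>27=0x8 ⇒ store (RR)
  [26:24] rd=5 = h
  [23:21] rs=4 = e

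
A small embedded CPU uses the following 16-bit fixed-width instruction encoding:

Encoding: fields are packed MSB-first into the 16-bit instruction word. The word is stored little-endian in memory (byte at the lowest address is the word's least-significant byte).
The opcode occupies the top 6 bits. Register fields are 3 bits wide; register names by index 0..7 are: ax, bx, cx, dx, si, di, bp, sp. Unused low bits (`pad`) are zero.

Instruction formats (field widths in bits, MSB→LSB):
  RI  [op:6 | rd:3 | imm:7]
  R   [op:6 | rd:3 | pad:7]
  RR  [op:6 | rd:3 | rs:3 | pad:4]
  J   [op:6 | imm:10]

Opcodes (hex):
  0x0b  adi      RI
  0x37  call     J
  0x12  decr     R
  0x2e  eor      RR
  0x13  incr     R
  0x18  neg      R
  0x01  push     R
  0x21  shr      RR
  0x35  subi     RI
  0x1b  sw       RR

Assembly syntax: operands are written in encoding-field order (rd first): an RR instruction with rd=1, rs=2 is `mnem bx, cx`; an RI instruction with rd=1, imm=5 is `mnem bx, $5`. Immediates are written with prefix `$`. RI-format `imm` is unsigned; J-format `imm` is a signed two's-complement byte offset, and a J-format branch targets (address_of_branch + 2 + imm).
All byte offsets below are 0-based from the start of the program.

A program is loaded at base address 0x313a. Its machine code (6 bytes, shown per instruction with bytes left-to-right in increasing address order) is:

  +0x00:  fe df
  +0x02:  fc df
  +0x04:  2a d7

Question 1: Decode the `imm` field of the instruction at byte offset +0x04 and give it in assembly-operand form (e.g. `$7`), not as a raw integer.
$42

off 0x04: read 2a d7 as little → 0xd72a
  opcode bits[15:10]=0x35: subi/RI
  [9:7] rd=6 = bp
  [6:0] imm=42 = $42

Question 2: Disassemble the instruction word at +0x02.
call $-4

@+02  little-endian(fc df) = 0xdffc
  opcode bits[15:10]=0x37: call/J
  imm: (w>>0)&0x3ff=0x3fc (s10→-4) → $-4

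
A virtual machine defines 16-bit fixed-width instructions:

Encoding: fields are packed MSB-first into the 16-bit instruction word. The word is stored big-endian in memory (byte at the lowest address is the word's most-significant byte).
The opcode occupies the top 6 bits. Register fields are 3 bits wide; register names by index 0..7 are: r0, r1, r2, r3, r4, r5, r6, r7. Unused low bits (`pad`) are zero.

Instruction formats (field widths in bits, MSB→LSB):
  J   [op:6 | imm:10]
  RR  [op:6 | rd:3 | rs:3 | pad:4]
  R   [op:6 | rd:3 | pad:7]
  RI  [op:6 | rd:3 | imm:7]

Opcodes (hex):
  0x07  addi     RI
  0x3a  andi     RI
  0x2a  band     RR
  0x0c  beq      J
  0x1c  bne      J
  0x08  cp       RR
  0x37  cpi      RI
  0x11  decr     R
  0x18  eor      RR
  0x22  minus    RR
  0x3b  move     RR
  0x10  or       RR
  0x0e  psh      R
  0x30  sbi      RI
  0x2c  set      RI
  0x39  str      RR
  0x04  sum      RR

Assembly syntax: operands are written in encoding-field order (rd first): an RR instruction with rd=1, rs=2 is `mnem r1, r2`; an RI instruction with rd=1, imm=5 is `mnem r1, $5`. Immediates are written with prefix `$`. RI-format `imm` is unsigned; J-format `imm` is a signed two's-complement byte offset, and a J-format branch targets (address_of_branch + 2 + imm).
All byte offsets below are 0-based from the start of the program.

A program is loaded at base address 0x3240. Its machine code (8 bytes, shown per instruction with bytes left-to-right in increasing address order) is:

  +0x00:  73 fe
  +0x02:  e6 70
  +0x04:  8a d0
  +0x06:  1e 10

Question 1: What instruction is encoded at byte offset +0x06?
addi r4, $16

off 0x06: read 1e 10 as big → 0x1e10
  top 6b → 0x7 → addi [RI]
  rd: (w>>7)&0x7=0x4 → r4
  imm: (w>>0)&0x7f=0x10 → $16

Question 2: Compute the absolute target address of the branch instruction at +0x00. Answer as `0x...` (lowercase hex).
+0x00: 73 fe ⇒ word 0x73fe (big)
  top 6b → 0x1c → bne [J]
  [9:0] imm=1022 (s10→-2) = $-2
  target = base 0x3240 + off 0x00 + 2 + imm -2 = 0x3240

0x3240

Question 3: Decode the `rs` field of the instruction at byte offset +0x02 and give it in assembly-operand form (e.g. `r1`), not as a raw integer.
+0x02: e6 70 ⇒ word 0xe670 (big)
  opcode bits[15:10]=0x39: str/RR
  rd@[9:7]=0x4 ⇒ r4
  rs@[6:4]=0x7 ⇒ r7

r7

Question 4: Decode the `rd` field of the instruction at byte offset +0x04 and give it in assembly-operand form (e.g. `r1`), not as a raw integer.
r5

+0x04: 8a d0 ⇒ word 0x8ad0 (big)
  opcode bits[15:10]=0x22: minus/RR
  rd: (w>>7)&0x7=0x5 → r5
  rs: (w>>4)&0x7=0x5 → r5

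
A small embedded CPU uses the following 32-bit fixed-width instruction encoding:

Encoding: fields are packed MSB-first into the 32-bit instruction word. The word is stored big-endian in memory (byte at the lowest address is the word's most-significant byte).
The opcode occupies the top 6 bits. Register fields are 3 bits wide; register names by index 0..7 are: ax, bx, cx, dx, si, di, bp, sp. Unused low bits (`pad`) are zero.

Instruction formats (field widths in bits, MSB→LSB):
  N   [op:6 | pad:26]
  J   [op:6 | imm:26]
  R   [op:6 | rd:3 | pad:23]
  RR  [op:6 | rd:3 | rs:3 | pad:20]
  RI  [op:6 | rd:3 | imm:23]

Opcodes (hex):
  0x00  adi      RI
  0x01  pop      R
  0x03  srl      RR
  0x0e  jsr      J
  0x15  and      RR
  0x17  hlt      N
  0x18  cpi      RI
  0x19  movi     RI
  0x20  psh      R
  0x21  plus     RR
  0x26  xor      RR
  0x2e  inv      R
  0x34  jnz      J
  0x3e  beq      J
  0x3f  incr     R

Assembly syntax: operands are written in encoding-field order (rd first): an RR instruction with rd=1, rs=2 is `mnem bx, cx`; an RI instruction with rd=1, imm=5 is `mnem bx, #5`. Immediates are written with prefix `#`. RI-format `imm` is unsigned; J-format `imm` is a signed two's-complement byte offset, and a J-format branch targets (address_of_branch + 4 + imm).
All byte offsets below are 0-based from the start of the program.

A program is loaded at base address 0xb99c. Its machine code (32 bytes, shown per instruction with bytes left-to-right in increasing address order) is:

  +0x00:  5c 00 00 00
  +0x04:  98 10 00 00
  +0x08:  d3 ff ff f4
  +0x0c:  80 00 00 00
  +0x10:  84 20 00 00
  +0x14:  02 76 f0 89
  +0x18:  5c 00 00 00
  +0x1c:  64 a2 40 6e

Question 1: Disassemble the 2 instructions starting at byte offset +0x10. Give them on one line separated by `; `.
plus ax, cx; adi si, #7794825

[10] 84 20 00 00 → 0x84200000
  op=0x84200000>>26=0x21 ⇒ plus (RR)
  [25:23] rd=0 = ax
  [22:20] rs=2 = cx
[14] 02 76 f0 89 → 0x0276f089
  op=0x0276f089>>26=0x0 ⇒ adi (RI)
  [25:23] rd=4 = si
  [22:0] imm=7794825 = #7794825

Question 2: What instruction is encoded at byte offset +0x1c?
+0x1c: 64 a2 40 6e ⇒ word 0x64a2406e (big)
  top 6b → 0x19 → movi [RI]
  [25:23] rd=1 = bx
  [22:0] imm=2244718 = #2244718

movi bx, #2244718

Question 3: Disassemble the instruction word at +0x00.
+0x00: 5c 00 00 00 ⇒ word 0x5c000000 (big)
  opcode bits[31:26]=0x17: hlt/N

hlt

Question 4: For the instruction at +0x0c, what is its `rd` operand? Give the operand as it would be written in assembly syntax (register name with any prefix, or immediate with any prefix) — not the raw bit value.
ax

off 0x0c: read 80 00 00 00 as big → 0x80000000
  op=0x80000000>>26=0x20 ⇒ psh (R)
  [25:23] rd=0 = ax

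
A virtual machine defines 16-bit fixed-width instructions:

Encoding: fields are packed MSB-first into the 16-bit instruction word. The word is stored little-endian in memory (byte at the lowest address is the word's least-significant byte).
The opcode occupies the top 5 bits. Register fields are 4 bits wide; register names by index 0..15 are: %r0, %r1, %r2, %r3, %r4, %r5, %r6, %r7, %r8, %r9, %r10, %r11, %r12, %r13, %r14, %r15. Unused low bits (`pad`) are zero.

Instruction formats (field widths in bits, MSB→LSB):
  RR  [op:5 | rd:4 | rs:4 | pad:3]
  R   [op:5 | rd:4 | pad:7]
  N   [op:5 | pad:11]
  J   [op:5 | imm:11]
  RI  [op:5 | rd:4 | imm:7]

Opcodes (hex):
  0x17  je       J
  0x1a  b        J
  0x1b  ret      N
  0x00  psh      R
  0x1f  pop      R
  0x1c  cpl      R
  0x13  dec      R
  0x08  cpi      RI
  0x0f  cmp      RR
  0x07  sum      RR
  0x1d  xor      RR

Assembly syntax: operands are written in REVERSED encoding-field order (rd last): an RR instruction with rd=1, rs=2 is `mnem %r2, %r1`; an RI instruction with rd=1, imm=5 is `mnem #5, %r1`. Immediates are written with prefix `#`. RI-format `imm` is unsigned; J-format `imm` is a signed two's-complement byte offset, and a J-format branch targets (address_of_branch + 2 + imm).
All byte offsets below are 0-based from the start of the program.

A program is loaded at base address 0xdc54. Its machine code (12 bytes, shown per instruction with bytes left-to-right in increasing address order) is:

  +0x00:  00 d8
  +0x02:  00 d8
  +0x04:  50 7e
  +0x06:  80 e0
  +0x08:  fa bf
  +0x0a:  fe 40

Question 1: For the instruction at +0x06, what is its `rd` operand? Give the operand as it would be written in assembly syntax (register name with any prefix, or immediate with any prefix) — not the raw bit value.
[06] 80 e0 → 0xe080
  top 5b → 0x1c → cpl [R]
  rd: (w>>7)&0xf=0x1 → %r1

%r1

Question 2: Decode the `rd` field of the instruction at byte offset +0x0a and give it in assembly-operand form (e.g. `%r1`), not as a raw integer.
+0x0a: fe 40 ⇒ word 0x40fe (little)
  op=0x40fe>>11=0x8 ⇒ cpi (RI)
  rd@[10:7]=0x1 ⇒ %r1
  imm@[6:0]=0x7e ⇒ #126

%r1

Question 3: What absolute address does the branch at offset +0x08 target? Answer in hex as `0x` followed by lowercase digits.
0xdc58

+0x08: fa bf ⇒ word 0xbffa (little)
  opcode bits[15:11]=0x17: je/J
  imm: (w>>0)&0x7ff=0x7fa (s11→-6) → #-6
  target = base 0xdc54 + off 0x08 + 2 + imm -6 = 0xdc58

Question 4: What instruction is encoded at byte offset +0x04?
cmp %r10, %r12

@+04  little-endian(50 7e) = 0x7e50
  opcode bits[15:11]=0xf: cmp/RR
  [10:7] rd=12 = %r12
  [6:3] rs=10 = %r10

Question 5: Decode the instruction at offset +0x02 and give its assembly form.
[02] 00 d8 → 0xd800
  op=0xd800>>11=0x1b ⇒ ret (N)

ret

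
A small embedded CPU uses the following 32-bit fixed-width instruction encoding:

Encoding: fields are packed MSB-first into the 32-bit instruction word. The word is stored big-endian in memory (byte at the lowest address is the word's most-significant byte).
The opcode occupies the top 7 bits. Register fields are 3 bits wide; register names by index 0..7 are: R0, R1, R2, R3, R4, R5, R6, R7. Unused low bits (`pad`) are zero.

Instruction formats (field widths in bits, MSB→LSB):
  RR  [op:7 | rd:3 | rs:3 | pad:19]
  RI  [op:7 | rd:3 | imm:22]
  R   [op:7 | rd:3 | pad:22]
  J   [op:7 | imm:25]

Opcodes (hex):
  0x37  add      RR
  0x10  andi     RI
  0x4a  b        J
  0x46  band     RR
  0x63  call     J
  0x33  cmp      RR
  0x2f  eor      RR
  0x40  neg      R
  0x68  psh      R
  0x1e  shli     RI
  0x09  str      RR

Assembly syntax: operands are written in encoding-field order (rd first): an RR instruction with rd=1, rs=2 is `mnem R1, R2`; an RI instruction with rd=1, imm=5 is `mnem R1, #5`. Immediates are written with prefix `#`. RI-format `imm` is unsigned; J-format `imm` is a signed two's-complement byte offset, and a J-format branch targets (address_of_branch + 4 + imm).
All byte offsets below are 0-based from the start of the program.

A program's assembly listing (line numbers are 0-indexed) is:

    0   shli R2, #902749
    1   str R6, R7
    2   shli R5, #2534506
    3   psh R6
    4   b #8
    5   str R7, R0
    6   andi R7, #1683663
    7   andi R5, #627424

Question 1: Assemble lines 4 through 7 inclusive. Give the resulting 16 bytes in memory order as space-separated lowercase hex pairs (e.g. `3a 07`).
94 00 00 08 13 c0 00 00 21 d9 b0 cf 21 49 92 e0

4. b fields op=0x4a:7|imm=8:25 → word 94000008h → 94 00 00 08
5. str fields op=0x9:7|rd=7:3|rs=0:3|pad=0:19 → word 13c00000h → 13 c0 00 00
6. andi fields op=0x10:7|rd=7:3|imm=1683663:22 → word 21d9b0cfh → 21 d9 b0 cf
7. andi fields op=0x10:7|rd=5:3|imm=627424:22 → word 214992e0h → 21 49 92 e0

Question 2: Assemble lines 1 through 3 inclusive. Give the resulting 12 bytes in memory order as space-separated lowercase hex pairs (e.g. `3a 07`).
13 b8 00 00 3d 66 ac 6a d1 80 00 00

line 1 (str): pack op=0x9:7|rd=6:3|rs=7:3|pad=0:19 = 0x13b80000; big→ 13 b8 00 00
line 2 (shli): pack op=0x1e:7|rd=5:3|imm=2534506:22 = 0x3d66ac6a; big→ 3d 66 ac 6a
line 3 (psh): pack op=0x68:7|rd=6:3|pad=0:22 = 0xd1800000; big→ d1 80 00 00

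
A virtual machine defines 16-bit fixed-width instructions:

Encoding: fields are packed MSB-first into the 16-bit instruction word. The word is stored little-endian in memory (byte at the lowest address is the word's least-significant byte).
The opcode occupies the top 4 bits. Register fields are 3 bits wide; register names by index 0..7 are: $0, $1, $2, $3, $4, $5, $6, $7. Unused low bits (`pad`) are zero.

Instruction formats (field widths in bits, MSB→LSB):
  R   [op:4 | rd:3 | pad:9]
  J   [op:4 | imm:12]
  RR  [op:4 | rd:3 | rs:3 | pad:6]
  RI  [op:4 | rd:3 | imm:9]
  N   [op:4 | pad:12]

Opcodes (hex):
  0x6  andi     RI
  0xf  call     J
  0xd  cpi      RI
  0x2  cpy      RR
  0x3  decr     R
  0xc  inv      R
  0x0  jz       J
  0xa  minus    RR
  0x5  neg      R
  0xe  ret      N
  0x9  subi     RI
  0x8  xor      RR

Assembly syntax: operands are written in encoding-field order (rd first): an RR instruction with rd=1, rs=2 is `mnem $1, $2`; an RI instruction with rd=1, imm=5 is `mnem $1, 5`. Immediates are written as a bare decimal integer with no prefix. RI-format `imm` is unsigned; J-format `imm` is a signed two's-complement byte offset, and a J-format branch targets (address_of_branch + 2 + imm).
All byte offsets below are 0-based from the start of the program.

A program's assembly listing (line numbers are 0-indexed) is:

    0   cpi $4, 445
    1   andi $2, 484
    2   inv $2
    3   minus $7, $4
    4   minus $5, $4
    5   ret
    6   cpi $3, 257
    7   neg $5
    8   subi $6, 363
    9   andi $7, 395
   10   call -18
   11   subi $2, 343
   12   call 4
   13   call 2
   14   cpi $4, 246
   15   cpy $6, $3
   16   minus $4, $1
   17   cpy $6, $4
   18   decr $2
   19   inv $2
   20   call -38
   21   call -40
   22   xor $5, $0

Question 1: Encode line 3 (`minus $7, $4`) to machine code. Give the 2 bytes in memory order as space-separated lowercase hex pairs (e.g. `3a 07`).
00 af

line 3 (minus): pack op=0xa:4|rd=7:3|rs=4:3|pad=0:6 = 0xaf00; little→ 00 af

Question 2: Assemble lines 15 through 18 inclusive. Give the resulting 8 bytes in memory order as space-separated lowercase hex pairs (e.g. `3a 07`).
15. cpy fields op=0x2:4|rd=6:3|rs=3:3|pad=0:6 → word 2cc0h → c0 2c
16. minus fields op=0xa:4|rd=4:3|rs=1:3|pad=0:6 → word a840h → 40 a8
17. cpy fields op=0x2:4|rd=6:3|rs=4:3|pad=0:6 → word 2d00h → 00 2d
18. decr fields op=0x3:4|rd=2:3|pad=0:9 → word 3400h → 00 34

c0 2c 40 a8 00 2d 00 34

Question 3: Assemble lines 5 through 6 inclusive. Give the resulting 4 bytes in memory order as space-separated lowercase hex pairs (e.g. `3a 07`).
L5: ret op=0xe:4|pad=0:12 ⇒ 0xe000 ⇒ little 00 e0
L6: cpi op=0xd:4|rd=3:3|imm=257:9 ⇒ 0xd701 ⇒ little 01 d7

00 e0 01 d7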